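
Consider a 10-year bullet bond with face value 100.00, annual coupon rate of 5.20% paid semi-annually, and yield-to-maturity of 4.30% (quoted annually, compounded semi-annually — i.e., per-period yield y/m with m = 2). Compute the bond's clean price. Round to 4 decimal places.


Coupon per period c = face * coupon_rate / m = 2.600000
Periods per year m = 2; per-period yield y/m = 0.021500
Number of cashflows N = 20
Cashflows (t years, CF_t, discount factor 1/(1+y/m)^(m*t), PV):
  t = 0.5000: CF_t = 2.600000, DF = 0.978953, PV = 2.545277
  t = 1.0000: CF_t = 2.600000, DF = 0.958348, PV = 2.491705
  t = 1.5000: CF_t = 2.600000, DF = 0.938177, PV = 2.439261
  t = 2.0000: CF_t = 2.600000, DF = 0.918431, PV = 2.387921
  t = 2.5000: CF_t = 2.600000, DF = 0.899100, PV = 2.337661
  t = 3.0000: CF_t = 2.600000, DF = 0.880177, PV = 2.288459
  t = 3.5000: CF_t = 2.600000, DF = 0.861651, PV = 2.240293
  t = 4.0000: CF_t = 2.600000, DF = 0.843515, PV = 2.193140
  t = 4.5000: CF_t = 2.600000, DF = 0.825762, PV = 2.146980
  t = 5.0000: CF_t = 2.600000, DF = 0.808381, PV = 2.101792
  t = 5.5000: CF_t = 2.600000, DF = 0.791367, PV = 2.057554
  t = 6.0000: CF_t = 2.600000, DF = 0.774711, PV = 2.014248
  t = 6.5000: CF_t = 2.600000, DF = 0.758405, PV = 1.971853
  t = 7.0000: CF_t = 2.600000, DF = 0.742442, PV = 1.930350
  t = 7.5000: CF_t = 2.600000, DF = 0.726816, PV = 1.889721
  t = 8.0000: CF_t = 2.600000, DF = 0.711518, PV = 1.849948
  t = 8.5000: CF_t = 2.600000, DF = 0.696543, PV = 1.811011
  t = 9.0000: CF_t = 2.600000, DF = 0.681882, PV = 1.772894
  t = 9.5000: CF_t = 2.600000, DF = 0.667530, PV = 1.735579
  t = 10.0000: CF_t = 102.600000, DF = 0.653480, PV = 67.047091
Price P = sum_t PV_t = 107.252735

Answer: Price = 107.2527


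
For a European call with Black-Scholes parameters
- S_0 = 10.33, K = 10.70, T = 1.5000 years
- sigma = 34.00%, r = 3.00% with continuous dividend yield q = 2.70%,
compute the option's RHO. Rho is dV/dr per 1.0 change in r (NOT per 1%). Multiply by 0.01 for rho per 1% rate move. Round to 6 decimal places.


Answer: Rho = 5.968813

Derivation:
d1 = 0.1345023023; d2 = -0.2819109540
phi(d1) = 0.3953499457; exp(-qT) = 0.9603091645; exp(-rT) = 0.9559974818
N(d2) = 0.3890058950
Rho = K*T*exp(-rT)*N(d2) = 10.7000 * 1.5000 * 0.9559974818 * 0.3890058950 = 5.968813


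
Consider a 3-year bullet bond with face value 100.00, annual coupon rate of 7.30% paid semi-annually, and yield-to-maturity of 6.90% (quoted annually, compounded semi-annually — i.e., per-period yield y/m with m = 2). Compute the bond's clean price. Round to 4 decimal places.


Coupon per period c = face * coupon_rate / m = 3.650000
Periods per year m = 2; per-period yield y/m = 0.034500
Number of cashflows N = 6
Cashflows (t years, CF_t, discount factor 1/(1+y/m)^(m*t), PV):
  t = 0.5000: CF_t = 3.650000, DF = 0.966651, PV = 3.528275
  t = 1.0000: CF_t = 3.650000, DF = 0.934413, PV = 3.410609
  t = 1.5000: CF_t = 3.650000, DF = 0.903251, PV = 3.296867
  t = 2.0000: CF_t = 3.650000, DF = 0.873128, PV = 3.186918
  t = 2.5000: CF_t = 3.650000, DF = 0.844010, PV = 3.080636
  t = 3.0000: CF_t = 103.650000, DF = 0.815863, PV = 84.564159
Price P = sum_t PV_t = 101.067463

Answer: Price = 101.0675


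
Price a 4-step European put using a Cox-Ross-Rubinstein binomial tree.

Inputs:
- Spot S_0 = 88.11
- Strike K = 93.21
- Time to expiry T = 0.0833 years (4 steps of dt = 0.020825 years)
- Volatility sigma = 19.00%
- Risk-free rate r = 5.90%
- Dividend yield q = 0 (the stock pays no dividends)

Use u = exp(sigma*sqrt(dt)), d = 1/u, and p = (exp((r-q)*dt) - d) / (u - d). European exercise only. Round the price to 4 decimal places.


Answer: Price = V(0,0) = 5.0025

Derivation:
dt = T/N = 0.020825
u = exp(sigma*sqrt(dt)) = 1.027798; d = 1/u = 0.972954
p = (exp((r-q)*dt) - d) / (u - d) = 0.515563
Discount per step: exp(-r*dt) = 0.998772
Stock lattice S(k, i) with i counting down-moves:
  k=0: S(0,0) = 88.1100
  k=1: S(1,0) = 90.5593; S(1,1) = 85.7270
  k=2: S(2,0) = 93.0766; S(2,1) = 88.1100; S(2,2) = 83.4084
  k=3: S(3,0) = 95.6640; S(3,1) = 90.5593; S(3,2) = 85.7270; S(3,3) = 81.1525
  k=4: S(4,0) = 98.3233; S(4,1) = 93.0766; S(4,2) = 88.1100; S(4,3) = 83.4084; S(4,4) = 78.9576
Terminal payoffs V(N, i) = max(K - S_T, 0):
  V(4,0) = 0.000000; V(4,1) = 0.133351; V(4,2) = 5.100000; V(4,3) = 9.801625; V(4,4) = 14.252366
Backward induction: V(k, i) = exp(-r*dt) * [p * V(k+1, i) + (1-p) * V(k+1, i+1)].
  V(3,0) = exp(-r*dt) * [p*0.000000 + (1-p)*0.133351] = 0.064521
  V(3,1) = exp(-r*dt) * [p*0.133351 + (1-p)*5.100000] = 2.536264
  V(3,2) = exp(-r*dt) * [p*5.100000 + (1-p)*9.801625] = 7.368584
  V(3,3) = exp(-r*dt) * [p*9.801625 + (1-p)*14.252366] = 11.943047
  V(2,0) = exp(-r*dt) * [p*0.064521 + (1-p)*2.536264] = 1.260376
  V(2,1) = exp(-r*dt) * [p*2.536264 + (1-p)*7.368584] = 4.871232
  V(2,2) = exp(-r*dt) * [p*7.368584 + (1-p)*11.943047] = 9.572856
  V(1,0) = exp(-r*dt) * [p*1.260376 + (1-p)*4.871232] = 3.005914
  V(1,1) = exp(-r*dt) * [p*4.871232 + (1-p)*9.572856] = 7.140096
  V(0,0) = exp(-r*dt) * [p*3.005914 + (1-p)*7.140096] = 5.002517


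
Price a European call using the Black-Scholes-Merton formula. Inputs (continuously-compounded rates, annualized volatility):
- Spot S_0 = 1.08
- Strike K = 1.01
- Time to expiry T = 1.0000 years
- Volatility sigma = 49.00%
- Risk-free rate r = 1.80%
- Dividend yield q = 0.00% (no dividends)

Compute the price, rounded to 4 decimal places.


Answer: Price = 0.2475

Derivation:
d1 = (ln(S/K) + (r - q + 0.5*sigma^2) * T) / (sigma * sqrt(T)) = 0.41849125
d2 = d1 - sigma * sqrt(T) = -0.07150875
exp(-rT) = 0.98216103; exp(-qT) = 1.00000000
C = S_0 * exp(-qT) * N(d1) - K * exp(-rT) * N(d2)
N(d1) = 0.66220601; N(d2) = 0.47149643
C = 1.0800 * 1.00000000 * 0.66220601 - 1.0100 * 0.98216103 * 0.47149643 = 0.2475


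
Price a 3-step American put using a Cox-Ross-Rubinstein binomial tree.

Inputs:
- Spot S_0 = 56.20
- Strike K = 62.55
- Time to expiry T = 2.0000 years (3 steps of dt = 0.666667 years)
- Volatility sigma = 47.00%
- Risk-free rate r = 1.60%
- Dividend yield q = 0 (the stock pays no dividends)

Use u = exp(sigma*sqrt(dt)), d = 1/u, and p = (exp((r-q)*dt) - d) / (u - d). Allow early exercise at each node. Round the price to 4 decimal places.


Answer: Price = V(0,0) = 18.7026

Derivation:
dt = T/N = 0.666667
u = exp(sigma*sqrt(dt)) = 1.467783; d = 1/u = 0.681299
p = (exp((r-q)*dt) - d) / (u - d) = 0.418857
Discount per step: exp(-r*dt) = 0.989390
Stock lattice S(k, i) with i counting down-moves:
  k=0: S(0,0) = 56.2000
  k=1: S(1,0) = 82.4894; S(1,1) = 38.2890
  k=2: S(2,0) = 121.0766; S(2,1) = 56.2000; S(2,2) = 26.0863
  k=3: S(3,0) = 177.7143; S(3,1) = 82.4894; S(3,2) = 38.2890; S(3,3) = 17.7726
Terminal payoffs V(N, i) = max(K - S_T, 0):
  V(3,0) = 0.000000; V(3,1) = 0.000000; V(3,2) = 24.260973; V(3,3) = 44.777424
Backward induction: V(k, i) = exp(-r*dt) * [p * V(k+1, i) + (1-p) * V(k+1, i+1)]; then take max(V_cont, immediate exercise) for American.
  V(2,0) = exp(-r*dt) * [p*0.000000 + (1-p)*0.000000] = 0.000000; exercise = 0.000000; V(2,0) = max -> 0.000000
  V(2,1) = exp(-r*dt) * [p*0.000000 + (1-p)*24.260973] = 13.949503; exercise = 6.350000; V(2,1) = max -> 13.949503
  V(2,2) = exp(-r*dt) * [p*24.260973 + (1-p)*44.777424] = 35.800054; exercise = 36.463708; V(2,2) = max -> 36.463708
  V(1,0) = exp(-r*dt) * [p*0.000000 + (1-p)*13.949503] = 8.020645; exercise = 0.000000; V(1,0) = max -> 8.020645
  V(1,1) = exp(-r*dt) * [p*13.949503 + (1-p)*36.463708] = 26.746651; exercise = 24.260973; V(1,1) = max -> 26.746651
  V(0,0) = exp(-r*dt) * [p*8.020645 + (1-p)*26.746651] = 18.702570; exercise = 6.350000; V(0,0) = max -> 18.702570


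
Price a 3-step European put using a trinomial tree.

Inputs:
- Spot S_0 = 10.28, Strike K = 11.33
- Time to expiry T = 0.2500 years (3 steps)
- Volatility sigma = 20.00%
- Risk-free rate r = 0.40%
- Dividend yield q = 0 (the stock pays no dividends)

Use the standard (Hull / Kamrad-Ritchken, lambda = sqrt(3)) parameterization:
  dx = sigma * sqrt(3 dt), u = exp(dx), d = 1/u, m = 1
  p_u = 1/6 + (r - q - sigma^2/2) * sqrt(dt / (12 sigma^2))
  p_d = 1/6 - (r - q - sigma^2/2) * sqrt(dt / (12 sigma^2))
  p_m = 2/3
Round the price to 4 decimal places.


dt = T/N = 0.083333; dx = sigma*sqrt(3*dt) = 0.100000
u = exp(dx) = 1.105171; d = 1/u = 0.904837
p_u = 0.160000, p_m = 0.666667, p_d = 0.173333
Discount per step: exp(-r*dt) = 0.999667
Stock lattice S(k, j) with j the centered position index:
  k=0: S(0,+0) = 10.2800
  k=1: S(1,-1) = 9.3017; S(1,+0) = 10.2800; S(1,+1) = 11.3612
  k=2: S(2,-2) = 8.4166; S(2,-1) = 9.3017; S(2,+0) = 10.2800; S(2,+1) = 11.3612; S(2,+2) = 12.5560
  k=3: S(3,-3) = 7.6156; S(3,-2) = 8.4166; S(3,-1) = 9.3017; S(3,+0) = 10.2800; S(3,+1) = 11.3612; S(3,+2) = 12.5560; S(3,+3) = 13.8765
Terminal payoffs V(N, j) = max(K - S_T, 0):
  V(3,-3) = 3.714389; V(3,-2) = 2.913448; V(3,-1) = 2.028271; V(3,+0) = 1.050000; V(3,+1) = 0.000000; V(3,+2) = 0.000000; V(3,+3) = 0.000000
Backward induction: V(k, j) = exp(-r*dt) * [p_u * V(k+1, j+1) + p_m * V(k+1, j) + p_d * V(k+1, j-1)]
  V(2,-2) = exp(-r*dt) * [p_u*2.028271 + p_m*2.913448 + p_d*3.714389] = 2.909679
  V(2,-1) = exp(-r*dt) * [p_u*1.050000 + p_m*2.028271 + p_d*2.913448] = 2.024504
  V(2,+0) = exp(-r*dt) * [p_u*0.000000 + p_m*1.050000 + p_d*2.028271] = 1.051217
  V(2,+1) = exp(-r*dt) * [p_u*0.000000 + p_m*0.000000 + p_d*1.050000] = 0.181939
  V(2,+2) = exp(-r*dt) * [p_u*0.000000 + p_m*0.000000 + p_d*0.000000] = 0.000000
  V(1,-1) = exp(-r*dt) * [p_u*1.051217 + p_m*2.024504 + p_d*2.909679] = 2.021534
  V(1,+0) = exp(-r*dt) * [p_u*0.181939 + p_m*1.051217 + p_d*2.024504] = 1.080475
  V(1,+1) = exp(-r*dt) * [p_u*0.000000 + p_m*0.181939 + p_d*1.051217] = 0.303403
  V(0,+0) = exp(-r*dt) * [p_u*0.303403 + p_m*1.080475 + p_d*2.021534] = 1.118887

Answer: Price = V(0,0) = 1.1189


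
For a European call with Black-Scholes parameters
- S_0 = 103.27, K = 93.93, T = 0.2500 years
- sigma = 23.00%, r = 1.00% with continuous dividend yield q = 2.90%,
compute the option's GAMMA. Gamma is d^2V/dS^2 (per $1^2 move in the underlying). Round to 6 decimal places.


d1 = 0.8405182059; d2 = 0.7255182059
phi(d1) = 0.2802217681; exp(-qT) = 0.9927762179; exp(-rT) = 0.9975031224
Gamma = exp(-qT) * phi(d1) / (S * sigma * sqrt(T)) = 0.9927762179 * 0.2802217681 / (103.2700 * 0.2300 * 0.5000000000) = 0.023425

Answer: Gamma = 0.023425


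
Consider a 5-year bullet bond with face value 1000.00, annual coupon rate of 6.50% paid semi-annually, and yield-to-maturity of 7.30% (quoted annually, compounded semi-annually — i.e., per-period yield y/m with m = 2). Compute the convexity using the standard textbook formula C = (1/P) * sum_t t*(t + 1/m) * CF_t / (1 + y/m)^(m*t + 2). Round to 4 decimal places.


Coupon per period c = face * coupon_rate / m = 32.500000
Periods per year m = 2; per-period yield y/m = 0.036500
Number of cashflows N = 10
Cashflows (t years, CF_t, discount factor 1/(1+y/m)^(m*t), PV):
  t = 0.5000: CF_t = 32.500000, DF = 0.964785, PV = 31.355523
  t = 1.0000: CF_t = 32.500000, DF = 0.930811, PV = 30.251349
  t = 1.5000: CF_t = 32.500000, DF = 0.898033, PV = 29.186058
  t = 2.0000: CF_t = 32.500000, DF = 0.866409, PV = 28.158281
  t = 2.5000: CF_t = 32.500000, DF = 0.835898, PV = 27.166696
  t = 3.0000: CF_t = 32.500000, DF = 0.806462, PV = 26.210030
  t = 3.5000: CF_t = 32.500000, DF = 0.778063, PV = 25.287053
  t = 4.0000: CF_t = 32.500000, DF = 0.750664, PV = 24.396578
  t = 4.5000: CF_t = 32.500000, DF = 0.724230, PV = 23.537460
  t = 5.0000: CF_t = 1032.500000, DF = 0.698726, PV = 721.434648
Price P = sum_t PV_t = 966.983677
Convexity numerator sum_t t*(t + 1/m) * CF_t / (1+y/m)^(m*t + 2):
  t = 0.5000: term = 14.593029
  t = 1.0000: term = 42.237421
  t = 1.5000: term = 81.500089
  t = 2.0000: term = 131.050151
  t = 2.5000: term = 189.652896
  t = 3.0000: term = 256.164066
  t = 3.5000: term = 329.524446
  t = 4.0000: term = 408.754740
  t = 4.5000: term = 492.950724
  t = 5.0000: term = 18466.775818
Convexity = (1/P) * sum = 20413.203381 / 966.983677 = 21.110184

Answer: Convexity = 21.1102


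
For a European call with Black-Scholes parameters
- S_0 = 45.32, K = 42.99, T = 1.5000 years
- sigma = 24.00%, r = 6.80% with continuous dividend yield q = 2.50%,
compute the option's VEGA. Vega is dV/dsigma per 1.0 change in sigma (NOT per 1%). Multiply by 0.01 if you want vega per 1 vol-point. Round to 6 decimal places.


Answer: Vega = 18.375209

Derivation:
d1 = 0.5459671282; d2 = 0.2520283591
phi(d1) = 0.3437025810; exp(-qT) = 0.9631944177; exp(-rT) = 0.9030295517
Vega = S * exp(-qT) * phi(d1) * sqrt(T) = 45.3200 * 0.9631944177 * 0.3437025810 * 1.2247448714 = 18.375209


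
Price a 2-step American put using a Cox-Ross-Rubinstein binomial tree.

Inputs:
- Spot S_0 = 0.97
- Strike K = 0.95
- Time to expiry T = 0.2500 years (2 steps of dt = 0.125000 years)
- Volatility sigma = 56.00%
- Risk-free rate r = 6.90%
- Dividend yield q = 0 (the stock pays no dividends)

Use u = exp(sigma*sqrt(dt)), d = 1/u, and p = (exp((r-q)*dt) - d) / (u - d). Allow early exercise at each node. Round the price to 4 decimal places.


dt = T/N = 0.125000
u = exp(sigma*sqrt(dt)) = 1.218950; d = 1/u = 0.820378
p = (exp((r-q)*dt) - d) / (u - d) = 0.472397
Discount per step: exp(-r*dt) = 0.991412
Stock lattice S(k, i) with i counting down-moves:
  k=0: S(0,0) = 0.9700
  k=1: S(1,0) = 1.1824; S(1,1) = 0.7958
  k=2: S(2,0) = 1.4413; S(2,1) = 0.9700; S(2,2) = 0.6528
Terminal payoffs V(N, i) = max(K - S_T, 0):
  V(2,0) = 0.000000; V(2,1) = 0.000000; V(2,2) = 0.297170
Backward induction: V(k, i) = exp(-r*dt) * [p * V(k+1, i) + (1-p) * V(k+1, i+1)]; then take max(V_cont, immediate exercise) for American.
  V(1,0) = exp(-r*dt) * [p*0.000000 + (1-p)*0.000000] = 0.000000; exercise = 0.000000; V(1,0) = max -> 0.000000
  V(1,1) = exp(-r*dt) * [p*0.000000 + (1-p)*0.297170] = 0.155441; exercise = 0.154233; V(1,1) = max -> 0.155441
  V(0,0) = exp(-r*dt) * [p*0.000000 + (1-p)*0.155441] = 0.081307; exercise = 0.000000; V(0,0) = max -> 0.081307

Answer: Price = V(0,0) = 0.0813


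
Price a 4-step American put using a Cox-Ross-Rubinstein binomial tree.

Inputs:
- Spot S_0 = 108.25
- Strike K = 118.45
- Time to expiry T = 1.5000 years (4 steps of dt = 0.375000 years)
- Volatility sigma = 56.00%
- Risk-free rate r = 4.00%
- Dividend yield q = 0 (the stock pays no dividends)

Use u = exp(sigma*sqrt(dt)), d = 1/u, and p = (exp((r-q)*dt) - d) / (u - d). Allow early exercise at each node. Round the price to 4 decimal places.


dt = T/N = 0.375000
u = exp(sigma*sqrt(dt)) = 1.409068; d = 1/u = 0.709689
p = (exp((r-q)*dt) - d) / (u - d) = 0.436708
Discount per step: exp(-r*dt) = 0.985112
Stock lattice S(k, i) with i counting down-moves:
  k=0: S(0,0) = 108.2500
  k=1: S(1,0) = 152.5316; S(1,1) = 76.8238
  k=2: S(2,0) = 214.9274; S(2,1) = 108.2500; S(2,2) = 54.5210
  k=3: S(3,0) = 302.8474; S(3,1) = 152.5316; S(3,2) = 76.8238; S(3,3) = 38.6930
  k=4: S(4,0) = 426.7326; S(4,1) = 214.9274; S(4,2) = 108.2500; S(4,3) = 54.5210; S(4,4) = 27.4600
Terminal payoffs V(N, i) = max(K - S_T, 0):
  V(4,0) = 0.000000; V(4,1) = 0.000000; V(4,2) = 10.200000; V(4,3) = 63.928984; V(4,4) = 90.990035
Backward induction: V(k, i) = exp(-r*dt) * [p * V(k+1, i) + (1-p) * V(k+1, i+1)]; then take max(V_cont, immediate exercise) for American.
  V(3,0) = exp(-r*dt) * [p*0.000000 + (1-p)*0.000000] = 0.000000; exercise = 0.000000; V(3,0) = max -> 0.000000
  V(3,1) = exp(-r*dt) * [p*0.000000 + (1-p)*10.200000] = 5.660043; exercise = 0.000000; V(3,1) = max -> 5.660043
  V(3,2) = exp(-r*dt) * [p*10.200000 + (1-p)*63.928984] = 39.862685; exercise = 41.626176; V(3,2) = max -> 41.626176
  V(3,3) = exp(-r*dt) * [p*63.928984 + (1-p)*90.990035] = 77.993549; exercise = 79.757040; V(3,3) = max -> 79.757040
  V(2,0) = exp(-r*dt) * [p*0.000000 + (1-p)*5.660043] = 3.140792; exercise = 0.000000; V(2,0) = max -> 3.140792
  V(2,1) = exp(-r*dt) * [p*5.660043 + (1-p)*41.626176] = 25.533604; exercise = 10.200000; V(2,1) = max -> 25.533604
  V(2,2) = exp(-r*dt) * [p*41.626176 + (1-p)*79.757040] = 62.165493; exercise = 63.928984; V(2,2) = max -> 63.928984
  V(1,0) = exp(-r*dt) * [p*3.140792 + (1-p)*25.533604] = 15.519941; exercise = 0.000000; V(1,0) = max -> 15.519941
  V(1,1) = exp(-r*dt) * [p*25.533604 + (1-p)*63.928984] = 46.459290; exercise = 41.626176; V(1,1) = max -> 46.459290
  V(0,0) = exp(-r*dt) * [p*15.519941 + (1-p)*46.459290] = 32.457314; exercise = 10.200000; V(0,0) = max -> 32.457314

Answer: Price = V(0,0) = 32.4573


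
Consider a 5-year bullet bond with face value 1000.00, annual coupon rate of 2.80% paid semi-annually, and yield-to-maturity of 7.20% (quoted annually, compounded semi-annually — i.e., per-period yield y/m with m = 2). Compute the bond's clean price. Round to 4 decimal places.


Coupon per period c = face * coupon_rate / m = 14.000000
Periods per year m = 2; per-period yield y/m = 0.036000
Number of cashflows N = 10
Cashflows (t years, CF_t, discount factor 1/(1+y/m)^(m*t), PV):
  t = 0.5000: CF_t = 14.000000, DF = 0.965251, PV = 13.513514
  t = 1.0000: CF_t = 14.000000, DF = 0.931709, PV = 13.043932
  t = 1.5000: CF_t = 14.000000, DF = 0.899333, PV = 12.590668
  t = 2.0000: CF_t = 14.000000, DF = 0.868082, PV = 12.153154
  t = 2.5000: CF_t = 14.000000, DF = 0.837917, PV = 11.730844
  t = 3.0000: CF_t = 14.000000, DF = 0.808801, PV = 11.323208
  t = 3.5000: CF_t = 14.000000, DF = 0.780696, PV = 10.929738
  t = 4.0000: CF_t = 14.000000, DF = 0.753567, PV = 10.549940
  t = 4.5000: CF_t = 14.000000, DF = 0.727381, PV = 10.183340
  t = 5.0000: CF_t = 1014.000000, DF = 0.702106, PV = 711.935093
Price P = sum_t PV_t = 817.953431

Answer: Price = 817.9534


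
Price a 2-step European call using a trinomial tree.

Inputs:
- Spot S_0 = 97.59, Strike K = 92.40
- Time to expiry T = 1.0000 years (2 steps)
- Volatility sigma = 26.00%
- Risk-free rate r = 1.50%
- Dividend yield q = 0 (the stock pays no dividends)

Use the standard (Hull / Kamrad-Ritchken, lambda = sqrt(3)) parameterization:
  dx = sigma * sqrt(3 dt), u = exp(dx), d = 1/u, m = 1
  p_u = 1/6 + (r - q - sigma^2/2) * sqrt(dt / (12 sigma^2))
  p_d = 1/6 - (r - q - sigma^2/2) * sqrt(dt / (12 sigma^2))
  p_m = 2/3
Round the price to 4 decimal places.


dt = T/N = 0.500000; dx = sigma*sqrt(3*dt) = 0.318434
u = exp(dx) = 1.374972; d = 1/u = 0.727287
p_u = 0.151907, p_m = 0.666667, p_d = 0.181426
Discount per step: exp(-r*dt) = 0.992528
Stock lattice S(k, j) with j the centered position index:
  k=0: S(0,+0) = 97.5900
  k=1: S(1,-1) = 70.9760; S(1,+0) = 97.5900; S(1,+1) = 134.1836
  k=2: S(2,-2) = 51.6199; S(2,-1) = 70.9760; S(2,+0) = 97.5900; S(2,+1) = 134.1836; S(2,+2) = 184.4987
Terminal payoffs V(N, j) = max(S_T - K, 0):
  V(2,-2) = 0.000000; V(2,-1) = 0.000000; V(2,+0) = 5.190000; V(2,+1) = 41.783558; V(2,+2) = 92.098690
Backward induction: V(k, j) = exp(-r*dt) * [p_u * V(k+1, j+1) + p_m * V(k+1, j) + p_d * V(k+1, j-1)]
  V(1,-1) = exp(-r*dt) * [p_u*5.190000 + p_m*0.000000 + p_d*0.000000] = 0.782506
  V(1,+0) = exp(-r*dt) * [p_u*41.783558 + p_m*5.190000 + p_d*0.000000] = 9.733933
  V(1,+1) = exp(-r*dt) * [p_u*92.098690 + p_m*41.783558 + p_d*5.190000] = 42.468029
  V(0,+0) = exp(-r*dt) * [p_u*42.468029 + p_m*9.733933 + p_d*0.782506] = 12.984692

Answer: Price = V(0,0) = 12.9847


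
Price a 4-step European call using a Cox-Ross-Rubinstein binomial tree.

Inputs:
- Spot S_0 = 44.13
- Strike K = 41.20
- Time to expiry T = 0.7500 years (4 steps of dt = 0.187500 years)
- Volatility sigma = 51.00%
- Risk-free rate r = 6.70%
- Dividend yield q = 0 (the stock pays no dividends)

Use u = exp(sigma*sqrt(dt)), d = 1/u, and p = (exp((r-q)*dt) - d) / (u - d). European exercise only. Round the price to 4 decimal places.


Answer: Price = V(0,0) = 10.0008

Derivation:
dt = T/N = 0.187500
u = exp(sigma*sqrt(dt)) = 1.247119; d = 1/u = 0.801848
p = (exp((r-q)*dt) - d) / (u - d) = 0.473405
Discount per step: exp(-r*dt) = 0.987516
Stock lattice S(k, i) with i counting down-moves:
  k=0: S(0,0) = 44.1300
  k=1: S(1,0) = 55.0354; S(1,1) = 35.3855
  k=2: S(2,0) = 68.6357; S(2,1) = 44.1300; S(2,2) = 28.3738
  k=3: S(3,0) = 85.5969; S(3,1) = 55.0354; S(3,2) = 35.3855; S(3,3) = 22.7515
  k=4: S(4,0) = 106.7496; S(4,1) = 68.6357; S(4,2) = 44.1300; S(4,3) = 28.3738; S(4,4) = 18.2432
Terminal payoffs V(N, i) = max(S_T - K, 0):
  V(4,0) = 65.549582; V(4,1) = 27.435698; V(4,2) = 2.930000; V(4,3) = 0.000000; V(4,4) = 0.000000
Backward induction: V(k, i) = exp(-r*dt) * [p * V(k+1, i) + (1-p) * V(k+1, i+1)].
  V(3,0) = exp(-r*dt) * [p*65.549582 + (1-p)*27.435698] = 44.911254
  V(3,1) = exp(-r*dt) * [p*27.435698 + (1-p)*2.930000] = 14.349720
  V(3,2) = exp(-r*dt) * [p*2.930000 + (1-p)*0.000000] = 1.369761
  V(3,3) = exp(-r*dt) * [p*0.000000 + (1-p)*0.000000] = 0.000000
  V(2,0) = exp(-r*dt) * [p*44.911254 + (1-p)*14.349720] = 28.457952
  V(2,1) = exp(-r*dt) * [p*14.349720 + (1-p)*1.369761] = 7.420731
  V(2,2) = exp(-r*dt) * [p*1.369761 + (1-p)*0.000000] = 0.640357
  V(1,0) = exp(-r*dt) * [p*28.457952 + (1-p)*7.420731] = 17.162893
  V(1,1) = exp(-r*dt) * [p*7.420731 + (1-p)*0.640357] = 3.802156
  V(0,0) = exp(-r*dt) * [p*17.162893 + (1-p)*3.802156] = 10.000771


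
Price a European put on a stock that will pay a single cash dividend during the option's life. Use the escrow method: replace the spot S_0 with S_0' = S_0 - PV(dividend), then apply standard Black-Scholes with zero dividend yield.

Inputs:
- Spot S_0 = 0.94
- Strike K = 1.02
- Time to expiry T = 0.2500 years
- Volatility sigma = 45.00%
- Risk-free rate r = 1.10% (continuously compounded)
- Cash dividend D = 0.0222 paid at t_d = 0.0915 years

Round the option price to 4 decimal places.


PV(D) = D * exp(-r * t_d) = 0.0222 * 0.99899401 = 0.02217767
S_0' = S_0 - PV(D) = 0.9400 - 0.02217767 = 0.91782233
d1 = (ln(S_0'/K) + (r + sigma^2/2)*T) / (sigma*sqrt(T)) = -0.34440698
d2 = d1 - sigma*sqrt(T) = -0.56940698
exp(-rT) = 0.99725378
N(-d1) = 0.63472988; N(-d2) = 0.71546001
P = K * exp(-rT) * N(-d2) - S_0' * N(-d1) = 1.0200 * 0.99725378 * 0.71546001 - 0.91782233 * 0.63472988 = 0.1452

Answer: Price = 0.1452


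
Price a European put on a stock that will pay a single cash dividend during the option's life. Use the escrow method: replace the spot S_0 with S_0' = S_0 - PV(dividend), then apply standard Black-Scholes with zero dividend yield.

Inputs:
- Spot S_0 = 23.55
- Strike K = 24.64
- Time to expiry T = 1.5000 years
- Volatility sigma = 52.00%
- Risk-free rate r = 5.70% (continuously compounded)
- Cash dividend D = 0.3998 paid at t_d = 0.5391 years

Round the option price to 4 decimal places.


PV(D) = D * exp(-r * t_d) = 0.3998 * 0.96973863 = 0.38770150
S_0' = S_0 - PV(D) = 23.5500 - 0.38770150 = 23.16229850
d1 = (ln(S_0'/K) + (r + sigma^2/2)*T) / (sigma*sqrt(T)) = 0.35557602
d2 = d1 - sigma*sqrt(T) = -0.28129131
exp(-rT) = 0.91805314
N(-d1) = 0.36107905; N(-d2) = 0.61075651
P = K * exp(-rT) * N(-d2) - S_0' * N(-d1) = 24.6400 * 0.91805314 * 0.61075651 - 23.16229850 * 0.36107905 = 5.4524

Answer: Price = 5.4524


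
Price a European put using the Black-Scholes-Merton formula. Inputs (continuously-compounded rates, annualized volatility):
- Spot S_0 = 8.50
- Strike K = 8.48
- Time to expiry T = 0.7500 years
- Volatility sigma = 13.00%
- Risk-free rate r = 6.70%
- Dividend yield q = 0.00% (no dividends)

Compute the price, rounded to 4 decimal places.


Answer: Price = 0.1938

Derivation:
d1 = (ln(S/K) + (r - q + 0.5*sigma^2) * T) / (sigma * sqrt(T)) = 0.52355200
d2 = d1 - sigma * sqrt(T) = 0.41096870
exp(-rT) = 0.95099165; exp(-qT) = 1.00000000
P = K * exp(-rT) * N(-d2) - S_0 * exp(-qT) * N(-d1)
N(-d1) = 0.30029509; N(-d2) = 0.34054774
P = 8.4800 * 0.95099165 * 0.34054774 - 8.5000 * 1.00000000 * 0.30029509 = 0.1938


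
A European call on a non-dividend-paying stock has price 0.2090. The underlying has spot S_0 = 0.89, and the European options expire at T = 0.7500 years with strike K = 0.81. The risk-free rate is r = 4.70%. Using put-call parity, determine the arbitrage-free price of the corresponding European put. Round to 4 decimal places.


Put-call parity: C - P = S_0 * exp(-qT) - K * exp(-rT).
S_0 * exp(-qT) = 0.8900 * 1.00000000 = 0.89000000
K * exp(-rT) = 0.8100 * 0.96536405 = 0.78194488
P = C - S*exp(-qT) + K*exp(-rT)
P = 0.2090 - 0.89000000 + 0.78194488 = 0.1009

Answer: Put price = 0.1009


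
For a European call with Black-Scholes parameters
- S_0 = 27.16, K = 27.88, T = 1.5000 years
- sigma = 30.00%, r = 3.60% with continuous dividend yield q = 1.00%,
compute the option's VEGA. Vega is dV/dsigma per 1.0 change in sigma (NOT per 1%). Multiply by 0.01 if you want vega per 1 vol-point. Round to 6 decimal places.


d1 = 0.2186461270; d2 = -0.1487773344
phi(d1) = 0.3895194038; exp(-qT) = 0.9851119396; exp(-rT) = 0.9474321065
Vega = S * exp(-qT) * phi(d1) * sqrt(T) = 27.1600 * 0.9851119396 * 0.3895194038 * 1.2247448714 = 12.764096

Answer: Vega = 12.764096


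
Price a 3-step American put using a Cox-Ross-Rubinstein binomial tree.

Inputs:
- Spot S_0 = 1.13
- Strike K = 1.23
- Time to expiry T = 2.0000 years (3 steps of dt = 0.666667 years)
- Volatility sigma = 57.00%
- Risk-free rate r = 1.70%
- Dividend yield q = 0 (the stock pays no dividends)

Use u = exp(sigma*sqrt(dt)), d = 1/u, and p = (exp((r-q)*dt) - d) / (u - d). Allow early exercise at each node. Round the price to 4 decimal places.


Answer: Price = V(0,0) = 0.4236

Derivation:
dt = T/N = 0.666667
u = exp(sigma*sqrt(dt)) = 1.592656; d = 1/u = 0.627882
p = (exp((r-q)*dt) - d) / (u - d) = 0.397519
Discount per step: exp(-r*dt) = 0.988731
Stock lattice S(k, i) with i counting down-moves:
  k=0: S(0,0) = 1.1300
  k=1: S(1,0) = 1.7997; S(1,1) = 0.7095
  k=2: S(2,0) = 2.8663; S(2,1) = 1.1300; S(2,2) = 0.4455
  k=3: S(3,0) = 4.5650; S(3,1) = 1.7997; S(3,2) = 0.7095; S(3,3) = 0.2797
Terminal payoffs V(N, i) = max(K - S_T, 0):
  V(3,0) = 0.000000; V(3,1) = 0.000000; V(3,2) = 0.520493; V(3,3) = 0.950287
Backward induction: V(k, i) = exp(-r*dt) * [p * V(k+1, i) + (1-p) * V(k+1, i+1)]; then take max(V_cont, immediate exercise) for American.
  V(2,0) = exp(-r*dt) * [p*0.000000 + (1-p)*0.000000] = 0.000000; exercise = 0.000000; V(2,0) = max -> 0.000000
  V(2,1) = exp(-r*dt) * [p*0.000000 + (1-p)*0.520493] = 0.310054; exercise = 0.100000; V(2,1) = max -> 0.310054
  V(2,2) = exp(-r*dt) * [p*0.520493 + (1-p)*0.950287] = 0.770652; exercise = 0.784514; V(2,2) = max -> 0.784514
  V(1,0) = exp(-r*dt) * [p*0.000000 + (1-p)*0.310054] = 0.184696; exercise = 0.000000; V(1,0) = max -> 0.184696
  V(1,1) = exp(-r*dt) * [p*0.310054 + (1-p)*0.784514] = 0.589191; exercise = 0.520493; V(1,1) = max -> 0.589191
  V(0,0) = exp(-r*dt) * [p*0.184696 + (1-p)*0.589191] = 0.423569; exercise = 0.100000; V(0,0) = max -> 0.423569


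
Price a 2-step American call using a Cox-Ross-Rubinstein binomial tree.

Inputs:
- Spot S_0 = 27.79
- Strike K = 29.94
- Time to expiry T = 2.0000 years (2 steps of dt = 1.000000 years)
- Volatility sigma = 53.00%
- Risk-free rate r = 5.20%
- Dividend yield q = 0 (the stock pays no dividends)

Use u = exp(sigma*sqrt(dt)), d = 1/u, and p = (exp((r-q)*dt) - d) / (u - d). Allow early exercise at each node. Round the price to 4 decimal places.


dt = T/N = 1.000000
u = exp(sigma*sqrt(dt)) = 1.698932; d = 1/u = 0.588605
p = (exp((r-q)*dt) - d) / (u - d) = 0.418589
Discount per step: exp(-r*dt) = 0.949329
Stock lattice S(k, i) with i counting down-moves:
  k=0: S(0,0) = 27.7900
  k=1: S(1,0) = 47.2133; S(1,1) = 16.3573
  k=2: S(2,0) = 80.2122; S(2,1) = 27.7900; S(2,2) = 9.6280
Terminal payoffs V(N, i) = max(S_T - K, 0):
  V(2,0) = 50.272250; V(2,1) = 0.000000; V(2,2) = 0.000000
Backward induction: V(k, i) = exp(-r*dt) * [p * V(k+1, i) + (1-p) * V(k+1, i+1)]; then take max(V_cont, immediate exercise) for American.
  V(1,0) = exp(-r*dt) * [p*50.272250 + (1-p)*0.000000] = 19.977116; exercise = 17.273329; V(1,0) = max -> 19.977116
  V(1,1) = exp(-r*dt) * [p*0.000000 + (1-p)*0.000000] = 0.000000; exercise = 0.000000; V(1,1) = max -> 0.000000
  V(0,0) = exp(-r*dt) * [p*19.977116 + (1-p)*0.000000] = 7.938478; exercise = 0.000000; V(0,0) = max -> 7.938478

Answer: Price = V(0,0) = 7.9385


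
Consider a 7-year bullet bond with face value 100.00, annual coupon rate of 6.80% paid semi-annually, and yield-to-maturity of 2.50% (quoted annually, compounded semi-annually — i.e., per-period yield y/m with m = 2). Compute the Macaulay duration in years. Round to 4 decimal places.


Answer: Macaulay duration = 5.8585 years

Derivation:
Coupon per period c = face * coupon_rate / m = 3.400000
Periods per year m = 2; per-period yield y/m = 0.012500
Number of cashflows N = 14
Cashflows (t years, CF_t, discount factor 1/(1+y/m)^(m*t), PV):
  t = 0.5000: CF_t = 3.400000, DF = 0.987654, PV = 3.358025
  t = 1.0000: CF_t = 3.400000, DF = 0.975461, PV = 3.316568
  t = 1.5000: CF_t = 3.400000, DF = 0.963418, PV = 3.275622
  t = 2.0000: CF_t = 3.400000, DF = 0.951524, PV = 3.235183
  t = 2.5000: CF_t = 3.400000, DF = 0.939777, PV = 3.195242
  t = 3.0000: CF_t = 3.400000, DF = 0.928175, PV = 3.155795
  t = 3.5000: CF_t = 3.400000, DF = 0.916716, PV = 3.116834
  t = 4.0000: CF_t = 3.400000, DF = 0.905398, PV = 3.078355
  t = 4.5000: CF_t = 3.400000, DF = 0.894221, PV = 3.040350
  t = 5.0000: CF_t = 3.400000, DF = 0.883181, PV = 3.002815
  t = 5.5000: CF_t = 3.400000, DF = 0.872277, PV = 2.965743
  t = 6.0000: CF_t = 3.400000, DF = 0.861509, PV = 2.929129
  t = 6.5000: CF_t = 3.400000, DF = 0.850873, PV = 2.892967
  t = 7.0000: CF_t = 103.400000, DF = 0.840368, PV = 86.894061
Price P = sum_t PV_t = 127.456688
Macaulay numerator sum_t t * PV_t:
  t * PV_t at t = 0.5000: 1.679012
  t * PV_t at t = 1.0000: 3.316568
  t * PV_t at t = 1.5000: 4.913433
  t * PV_t at t = 2.0000: 6.470365
  t * PV_t at t = 2.5000: 7.988105
  t * PV_t at t = 3.0000: 9.467384
  t * PV_t at t = 3.5000: 10.908920
  t * PV_t at t = 4.0000: 12.313419
  t * PV_t at t = 4.5000: 13.681577
  t * PV_t at t = 5.0000: 15.014076
  t * PV_t at t = 5.5000: 16.311588
  t * PV_t at t = 6.0000: 17.574775
  t * PV_t at t = 6.5000: 18.804286
  t * PV_t at t = 7.0000: 608.258424
Macaulay duration D = (sum_t t * PV_t) / P = 746.701932 / 127.456688 = 5.858476


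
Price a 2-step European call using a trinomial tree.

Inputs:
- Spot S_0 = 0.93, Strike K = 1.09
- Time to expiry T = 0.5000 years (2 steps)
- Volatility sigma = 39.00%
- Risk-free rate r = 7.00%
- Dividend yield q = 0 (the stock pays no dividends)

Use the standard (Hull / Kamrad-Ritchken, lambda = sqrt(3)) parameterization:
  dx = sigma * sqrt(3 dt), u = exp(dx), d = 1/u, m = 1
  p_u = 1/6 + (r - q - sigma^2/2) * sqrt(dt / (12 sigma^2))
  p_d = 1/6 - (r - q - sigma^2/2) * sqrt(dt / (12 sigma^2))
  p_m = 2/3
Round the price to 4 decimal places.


Answer: Price = V(0,0) = 0.0645

Derivation:
dt = T/N = 0.250000; dx = sigma*sqrt(3*dt) = 0.337750
u = exp(dx) = 1.401790; d = 1/u = 0.713374
p_u = 0.164428, p_m = 0.666667, p_d = 0.168906
Discount per step: exp(-r*dt) = 0.982652
Stock lattice S(k, j) with j the centered position index:
  k=0: S(0,+0) = 0.9300
  k=1: S(1,-1) = 0.6634; S(1,+0) = 0.9300; S(1,+1) = 1.3037
  k=2: S(2,-2) = 0.4733; S(2,-1) = 0.6634; S(2,+0) = 0.9300; S(2,+1) = 1.3037; S(2,+2) = 1.8275
Terminal payoffs V(N, j) = max(S_T - K, 0):
  V(2,-2) = 0.000000; V(2,-1) = 0.000000; V(2,+0) = 0.000000; V(2,+1) = 0.213665; V(2,+2) = 0.737464
Backward induction: V(k, j) = exp(-r*dt) * [p_u * V(k+1, j+1) + p_m * V(k+1, j) + p_d * V(k+1, j-1)]
  V(1,-1) = exp(-r*dt) * [p_u*0.000000 + p_m*0.000000 + p_d*0.000000] = 0.000000
  V(1,+0) = exp(-r*dt) * [p_u*0.213665 + p_m*0.000000 + p_d*0.000000] = 0.034523
  V(1,+1) = exp(-r*dt) * [p_u*0.737464 + p_m*0.213665 + p_d*0.000000] = 0.259128
  V(0,+0) = exp(-r*dt) * [p_u*0.259128 + p_m*0.034523 + p_d*0.000000] = 0.064485


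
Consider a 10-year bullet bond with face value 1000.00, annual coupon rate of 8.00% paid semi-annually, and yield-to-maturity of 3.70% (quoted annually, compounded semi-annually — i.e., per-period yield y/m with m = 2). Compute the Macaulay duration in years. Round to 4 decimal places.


Answer: Macaulay duration = 7.5278 years

Derivation:
Coupon per period c = face * coupon_rate / m = 40.000000
Periods per year m = 2; per-period yield y/m = 0.018500
Number of cashflows N = 20
Cashflows (t years, CF_t, discount factor 1/(1+y/m)^(m*t), PV):
  t = 0.5000: CF_t = 40.000000, DF = 0.981836, PV = 39.273441
  t = 1.0000: CF_t = 40.000000, DF = 0.964002, PV = 38.560080
  t = 1.5000: CF_t = 40.000000, DF = 0.946492, PV = 37.859676
  t = 2.0000: CF_t = 40.000000, DF = 0.929300, PV = 37.171994
  t = 2.5000: CF_t = 40.000000, DF = 0.912420, PV = 36.496803
  t = 3.0000: CF_t = 40.000000, DF = 0.895847, PV = 35.833876
  t = 3.5000: CF_t = 40.000000, DF = 0.879575, PV = 35.182991
  t = 4.0000: CF_t = 40.000000, DF = 0.863598, PV = 34.543928
  t = 4.5000: CF_t = 40.000000, DF = 0.847912, PV = 33.916474
  t = 5.0000: CF_t = 40.000000, DF = 0.832510, PV = 33.300416
  t = 5.5000: CF_t = 40.000000, DF = 0.817389, PV = 32.695548
  t = 6.0000: CF_t = 40.000000, DF = 0.802542, PV = 32.101667
  t = 6.5000: CF_t = 40.000000, DF = 0.787964, PV = 31.518574
  t = 7.0000: CF_t = 40.000000, DF = 0.773652, PV = 30.946071
  t = 7.5000: CF_t = 40.000000, DF = 0.759599, PV = 30.383968
  t = 8.0000: CF_t = 40.000000, DF = 0.745802, PV = 29.832075
  t = 8.5000: CF_t = 40.000000, DF = 0.732255, PV = 29.290206
  t = 9.0000: CF_t = 40.000000, DF = 0.718954, PV = 28.758180
  t = 9.5000: CF_t = 40.000000, DF = 0.705895, PV = 28.235817
  t = 10.0000: CF_t = 1040.000000, DF = 0.693074, PV = 720.796506
Price P = sum_t PV_t = 1356.698291
Macaulay numerator sum_t t * PV_t:
  t * PV_t at t = 0.5000: 19.636721
  t * PV_t at t = 1.0000: 38.560080
  t * PV_t at t = 1.5000: 56.789514
  t * PV_t at t = 2.0000: 74.343988
  t * PV_t at t = 2.5000: 91.242008
  t * PV_t at t = 3.0000: 107.501629
  t * PV_t at t = 3.5000: 123.140469
  t * PV_t at t = 4.0000: 138.175714
  t * PV_t at t = 4.5000: 152.624131
  t * PV_t at t = 5.0000: 166.502080
  t * PV_t at t = 5.5000: 179.825516
  t * PV_t at t = 6.0000: 192.610005
  t * PV_t at t = 6.5000: 204.870730
  t * PV_t at t = 7.0000: 216.622500
  t * PV_t at t = 7.5000: 227.879761
  t * PV_t at t = 8.0000: 238.656598
  t * PV_t at t = 8.5000: 248.966750
  t * PV_t at t = 9.0000: 258.823616
  t * PV_t at t = 9.5000: 268.240261
  t * PV_t at t = 10.0000: 7207.965057
Macaulay duration D = (sum_t t * PV_t) / P = 10212.977126 / 1356.698291 = 7.527817


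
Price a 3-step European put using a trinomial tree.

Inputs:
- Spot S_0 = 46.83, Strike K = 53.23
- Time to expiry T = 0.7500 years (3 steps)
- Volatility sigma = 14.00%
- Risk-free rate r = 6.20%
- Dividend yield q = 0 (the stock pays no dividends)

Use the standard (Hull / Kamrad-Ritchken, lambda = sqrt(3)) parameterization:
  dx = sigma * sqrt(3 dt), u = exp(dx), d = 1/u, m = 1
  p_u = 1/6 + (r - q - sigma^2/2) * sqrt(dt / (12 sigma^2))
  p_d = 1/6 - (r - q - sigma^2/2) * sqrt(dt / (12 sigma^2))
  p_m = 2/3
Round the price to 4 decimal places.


dt = T/N = 0.250000; dx = sigma*sqrt(3*dt) = 0.121244
u = exp(dx) = 1.128900; d = 1/u = 0.885818
p_u = 0.220484, p_m = 0.666667, p_d = 0.112849
Discount per step: exp(-r*dt) = 0.984620
Stock lattice S(k, j) with j the centered position index:
  k=0: S(0,+0) = 46.8300
  k=1: S(1,-1) = 41.4829; S(1,+0) = 46.8300; S(1,+1) = 52.8664
  k=2: S(2,-2) = 36.7463; S(2,-1) = 41.4829; S(2,+0) = 46.8300; S(2,+1) = 52.8664; S(2,+2) = 59.6808
  k=3: S(3,-3) = 32.5505; S(3,-2) = 36.7463; S(3,-1) = 41.4829; S(3,+0) = 46.8300; S(3,+1) = 52.8664; S(3,+2) = 59.6808; S(3,+3) = 67.3737
Terminal payoffs V(N, j) = max(K - S_T, 0):
  V(3,-3) = 20.679480; V(3,-2) = 16.483723; V(3,-1) = 11.747134; V(3,+0) = 6.400000; V(3,+1) = 0.363621; V(3,+2) = 0.000000; V(3,+3) = 0.000000
Backward induction: V(k, j) = exp(-r*dt) * [p_u * V(k+1, j+1) + p_m * V(k+1, j) + p_d * V(k+1, j-1)]
  V(2,-2) = exp(-r*dt) * [p_u*11.747134 + p_m*16.483723 + p_d*20.679480] = 15.668122
  V(2,-1) = exp(-r*dt) * [p_u*6.400000 + p_m*11.747134 + p_d*16.483723] = 10.931933
  V(2,+0) = exp(-r*dt) * [p_u*0.363621 + p_m*6.400000 + p_d*11.747134] = 5.585250
  V(2,+1) = exp(-r*dt) * [p_u*0.000000 + p_m*0.363621 + p_d*6.400000] = 0.949813
  V(2,+2) = exp(-r*dt) * [p_u*0.000000 + p_m*0.000000 + p_d*0.363621] = 0.040403
  V(1,-1) = exp(-r*dt) * [p_u*5.585250 + p_m*10.931933 + p_d*15.668122] = 10.129324
  V(1,+0) = exp(-r*dt) * [p_u*0.949813 + p_m*5.585250 + p_d*10.931933] = 5.087116
  V(1,+1) = exp(-r*dt) * [p_u*0.040403 + p_m*0.949813 + p_d*5.585250] = 1.252839
  V(0,+0) = exp(-r*dt) * [p_u*1.252839 + p_m*5.087116 + p_d*10.129324] = 4.736738

Answer: Price = V(0,0) = 4.7367


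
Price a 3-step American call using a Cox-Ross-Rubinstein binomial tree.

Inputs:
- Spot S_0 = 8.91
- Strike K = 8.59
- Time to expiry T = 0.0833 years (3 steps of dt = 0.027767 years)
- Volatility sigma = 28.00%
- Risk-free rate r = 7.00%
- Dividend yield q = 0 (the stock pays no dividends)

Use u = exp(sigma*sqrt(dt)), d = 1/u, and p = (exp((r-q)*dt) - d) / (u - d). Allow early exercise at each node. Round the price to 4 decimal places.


dt = T/N = 0.027767
u = exp(sigma*sqrt(dt)) = 1.047763; d = 1/u = 0.954414
p = (exp((r-q)*dt) - d) / (u - d) = 0.509180
Discount per step: exp(-r*dt) = 0.998058
Stock lattice S(k, i) with i counting down-moves:
  k=0: S(0,0) = 8.9100
  k=1: S(1,0) = 9.3356; S(1,1) = 8.5038
  k=2: S(2,0) = 9.7815; S(2,1) = 8.9100; S(2,2) = 8.1162
  k=3: S(3,0) = 10.2487; S(3,1) = 9.3356; S(3,2) = 8.5038; S(3,3) = 7.7462
Terminal payoffs V(N, i) = max(S_T - K, 0):
  V(3,0) = 1.658653; V(3,1) = 0.745568; V(3,2) = 0.000000; V(3,3) = 0.000000
Backward induction: V(k, i) = exp(-r*dt) * [p * V(k+1, i) + (1-p) * V(k+1, i+1)]; then take max(V_cont, immediate exercise) for American.
  V(2,0) = exp(-r*dt) * [p*1.658653 + (1-p)*0.745568] = 1.208141; exercise = 1.191461; V(2,0) = max -> 1.208141
  V(2,1) = exp(-r*dt) * [p*0.745568 + (1-p)*0.000000] = 0.378891; exercise = 0.320000; V(2,1) = max -> 0.378891
  V(2,2) = exp(-r*dt) * [p*0.000000 + (1-p)*0.000000] = 0.000000; exercise = 0.000000; V(2,2) = max -> 0.000000
  V(1,0) = exp(-r*dt) * [p*1.208141 + (1-p)*0.378891] = 0.799573; exercise = 0.745568; V(1,0) = max -> 0.799573
  V(1,1) = exp(-r*dt) * [p*0.378891 + (1-p)*0.000000] = 0.192549; exercise = 0.000000; V(1,1) = max -> 0.192549
  V(0,0) = exp(-r*dt) * [p*0.799573 + (1-p)*0.192549] = 0.500659; exercise = 0.320000; V(0,0) = max -> 0.500659

Answer: Price = V(0,0) = 0.5007


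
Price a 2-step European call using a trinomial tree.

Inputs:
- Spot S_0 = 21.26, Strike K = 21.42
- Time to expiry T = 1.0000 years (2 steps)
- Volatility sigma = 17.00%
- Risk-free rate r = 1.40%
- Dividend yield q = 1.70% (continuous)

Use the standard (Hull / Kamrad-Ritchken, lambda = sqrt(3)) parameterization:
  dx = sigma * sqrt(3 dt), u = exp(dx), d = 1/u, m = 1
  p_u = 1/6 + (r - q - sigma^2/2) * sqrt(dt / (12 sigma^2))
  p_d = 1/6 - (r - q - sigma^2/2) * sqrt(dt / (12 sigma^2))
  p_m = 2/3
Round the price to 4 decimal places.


Answer: Price = V(0,0) = 1.1387

Derivation:
dt = T/N = 0.500000; dx = sigma*sqrt(3*dt) = 0.208207
u = exp(dx) = 1.231468; d = 1/u = 0.812039
p_u = 0.145714, p_m = 0.666667, p_d = 0.187619
Discount per step: exp(-r*dt) = 0.993024
Stock lattice S(k, j) with j the centered position index:
  k=0: S(0,+0) = 21.2600
  k=1: S(1,-1) = 17.2640; S(1,+0) = 21.2600; S(1,+1) = 26.1810
  k=2: S(2,-2) = 14.0190; S(2,-1) = 17.2640; S(2,+0) = 21.2600; S(2,+1) = 26.1810; S(2,+2) = 32.2411
Terminal payoffs V(N, j) = max(S_T - K, 0):
  V(2,-2) = 0.000000; V(2,-1) = 0.000000; V(2,+0) = 0.000000; V(2,+1) = 4.761001; V(2,+2) = 10.821055
Backward induction: V(k, j) = exp(-r*dt) * [p_u * V(k+1, j+1) + p_m * V(k+1, j) + p_d * V(k+1, j-1)]
  V(1,-1) = exp(-r*dt) * [p_u*0.000000 + p_m*0.000000 + p_d*0.000000] = 0.000000
  V(1,+0) = exp(-r*dt) * [p_u*4.761001 + p_m*0.000000 + p_d*0.000000] = 0.688905
  V(1,+1) = exp(-r*dt) * [p_u*10.821055 + p_m*4.761001 + p_d*0.000000] = 4.717640
  V(0,+0) = exp(-r*dt) * [p_u*4.717640 + p_m*0.688905 + p_d*0.000000] = 1.138697


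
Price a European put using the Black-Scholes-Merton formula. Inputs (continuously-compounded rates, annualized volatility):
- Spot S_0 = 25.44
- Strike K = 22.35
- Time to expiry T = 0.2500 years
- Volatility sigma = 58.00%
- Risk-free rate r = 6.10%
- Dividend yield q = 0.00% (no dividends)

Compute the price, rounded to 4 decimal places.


d1 = (ln(S/K) + (r - q + 0.5*sigma^2) * T) / (sigma * sqrt(T)) = 0.64412558
d2 = d1 - sigma * sqrt(T) = 0.35412558
exp(-rT) = 0.98486569; exp(-qT) = 1.00000000
P = K * exp(-rT) * N(-d2) - S_0 * exp(-qT) * N(-d1)
N(-d1) = 0.25974700; N(-d2) = 0.36162239
P = 22.3500 * 0.98486569 * 0.36162239 - 25.4400 * 1.00000000 * 0.25974700 = 1.3520

Answer: Price = 1.3520
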